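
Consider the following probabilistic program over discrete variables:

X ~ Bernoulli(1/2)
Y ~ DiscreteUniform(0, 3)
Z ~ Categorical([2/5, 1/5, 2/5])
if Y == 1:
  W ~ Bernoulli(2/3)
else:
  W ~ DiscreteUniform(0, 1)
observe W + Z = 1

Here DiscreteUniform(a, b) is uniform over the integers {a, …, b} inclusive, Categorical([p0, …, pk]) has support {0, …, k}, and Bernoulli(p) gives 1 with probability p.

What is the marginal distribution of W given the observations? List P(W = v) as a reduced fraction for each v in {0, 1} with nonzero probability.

P(W=0) = 11/37, P(W=1) = 26/37

Enumerate traces; 16 have nonzero weight after conditioning:
  (X=0, Y=0, Z=0, W=1) weight 1/40
  (X=0, Y=0, Z=1, W=0) weight 1/80
  (X=0, Y=1, Z=0, W=1) weight 1/30
  (X=0, Y=1, Z=1, W=0) weight 1/120
  (X=0, Y=2, Z=0, W=1) weight 1/40
  (X=0, Y=2, Z=1, W=0) weight 1/80
  (X=0, Y=3, Z=0, W=1) weight 1/40
  (X=0, Y=3, Z=1, W=0) weight 1/80
  … 8 more
Group by W:
  weight(W=0) = 11/120
  weight(W=1) = 13/60
Total weight = 11/120 + 13/60 = 37/120
P(W=0 | obs) = 11/120 / 37/120 = 11/37
P(W=1 | obs) = 13/60 / 37/120 = 26/37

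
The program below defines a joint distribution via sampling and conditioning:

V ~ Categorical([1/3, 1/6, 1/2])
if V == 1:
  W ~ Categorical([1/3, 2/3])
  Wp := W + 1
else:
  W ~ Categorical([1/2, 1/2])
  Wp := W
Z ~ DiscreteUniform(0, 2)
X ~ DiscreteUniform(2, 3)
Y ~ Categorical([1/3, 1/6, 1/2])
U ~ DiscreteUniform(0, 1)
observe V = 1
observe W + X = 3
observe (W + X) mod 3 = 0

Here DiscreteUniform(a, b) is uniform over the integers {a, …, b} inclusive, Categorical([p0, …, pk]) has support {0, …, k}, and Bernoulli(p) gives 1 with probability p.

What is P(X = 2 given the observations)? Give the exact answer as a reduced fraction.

P(X = 2 | obs) = 2/3

Enumerate traces; 36 have nonzero weight after conditioning:
  (V=1, W=0, Z=0, X=3, Y=0, U=0) weight 1/648
  (V=1, W=0, Z=0, X=3, Y=0, U=1) weight 1/648
  (V=1, W=0, Z=0, X=3, Y=1, U=0) weight 1/1296
  (V=1, W=0, Z=0, X=3, Y=1, U=1) weight 1/1296
  (V=1, W=0, Z=0, X=3, Y=2, U=0) weight 1/432
  (V=1, W=0, Z=0, X=3, Y=2, U=1) weight 1/432
  (V=1, W=0, Z=1, X=3, Y=0, U=0) weight 1/648
  (V=1, W=0, Z=1, X=3, Y=0, U=1) weight 1/648
  (V=1, W=1, Z=0, X=2, Y=0, U=0) weight 1/324
  … 27 more
Group by X:
  weight(X=2) = 1/18
  weight(X=3) = 1/36
Total weight = 1/18 + 1/36 = 1/12
P(X=2 | obs) = 1/18 / 1/12 = 2/3
P(X=3 | obs) = 1/36 / 1/12 = 1/3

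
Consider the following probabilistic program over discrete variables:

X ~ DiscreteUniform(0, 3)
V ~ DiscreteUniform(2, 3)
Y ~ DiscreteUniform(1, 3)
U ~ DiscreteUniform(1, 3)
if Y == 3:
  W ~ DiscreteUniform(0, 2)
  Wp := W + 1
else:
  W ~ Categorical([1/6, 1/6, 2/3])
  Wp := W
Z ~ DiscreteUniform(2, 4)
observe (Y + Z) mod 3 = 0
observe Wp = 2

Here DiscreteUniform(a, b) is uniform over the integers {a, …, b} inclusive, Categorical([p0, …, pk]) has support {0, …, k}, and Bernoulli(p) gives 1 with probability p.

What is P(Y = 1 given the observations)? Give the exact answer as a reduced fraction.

P(Y = 1 | obs) = 2/5

Enumerate traces; 72 have nonzero weight after conditioning:
  (X=0, V=2, Y=1, U=1, W=2, Z=2) weight 1/324
  (X=0, V=2, Y=1, U=2, W=2, Z=2) weight 1/324
  (X=0, V=2, Y=1, U=3, W=2, Z=2) weight 1/324
  (X=0, V=2, Y=2, U=1, W=2, Z=4) weight 1/324
  (X=0, V=2, Y=2, U=2, W=2, Z=4) weight 1/324
  (X=0, V=2, Y=2, U=3, W=2, Z=4) weight 1/324
  (X=0, V=2, Y=3, U=1, W=1, Z=3) weight 1/648
  (X=0, V=2, Y=3, U=2, W=1, Z=3) weight 1/648
  … 64 more
Group by Y:
  weight(Y=1) = 2/27
  weight(Y=2) = 2/27
  weight(Y=3) = 1/27
Total weight = 2/27 + 2/27 + 1/27 = 5/27
P(Y=1 | obs) = 2/27 / 5/27 = 2/5
P(Y=2 | obs) = 2/27 / 5/27 = 2/5
P(Y=3 | obs) = 1/27 / 5/27 = 1/5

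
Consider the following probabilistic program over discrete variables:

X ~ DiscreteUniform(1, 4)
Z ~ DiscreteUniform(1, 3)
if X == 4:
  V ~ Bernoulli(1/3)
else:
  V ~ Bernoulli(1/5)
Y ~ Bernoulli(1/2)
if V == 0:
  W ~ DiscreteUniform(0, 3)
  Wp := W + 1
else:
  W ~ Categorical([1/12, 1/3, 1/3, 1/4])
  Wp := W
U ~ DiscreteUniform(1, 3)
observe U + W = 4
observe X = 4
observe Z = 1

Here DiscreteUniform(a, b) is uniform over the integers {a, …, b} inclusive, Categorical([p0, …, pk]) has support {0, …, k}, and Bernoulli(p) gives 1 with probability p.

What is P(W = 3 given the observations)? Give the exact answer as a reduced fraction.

P(W = 3 | obs) = 9/29

Enumerate traces; 12 have nonzero weight after conditioning:
  (X=4, Z=1, V=0, Y=0, W=1, U=3) weight 1/432
  (X=4, Z=1, V=0, Y=0, W=2, U=2) weight 1/432
  (X=4, Z=1, V=0, Y=0, W=3, U=1) weight 1/432
  (X=4, Z=1, V=0, Y=1, W=1, U=3) weight 1/432
  (X=4, Z=1, V=0, Y=1, W=2, U=2) weight 1/432
  (X=4, Z=1, V=0, Y=1, W=3, U=1) weight 1/432
  (X=4, Z=1, V=1, Y=0, W=1, U=3) weight 1/648
  (X=4, Z=1, V=1, Y=0, W=2, U=2) weight 1/648
  … 4 more
Group by W:
  weight(W=1) = 5/648
  weight(W=2) = 5/648
  weight(W=3) = 1/144
Total weight = 5/648 + 5/648 + 1/144 = 29/1296
P(W=1 | obs) = 5/648 / 29/1296 = 10/29
P(W=2 | obs) = 5/648 / 29/1296 = 10/29
P(W=3 | obs) = 1/144 / 29/1296 = 9/29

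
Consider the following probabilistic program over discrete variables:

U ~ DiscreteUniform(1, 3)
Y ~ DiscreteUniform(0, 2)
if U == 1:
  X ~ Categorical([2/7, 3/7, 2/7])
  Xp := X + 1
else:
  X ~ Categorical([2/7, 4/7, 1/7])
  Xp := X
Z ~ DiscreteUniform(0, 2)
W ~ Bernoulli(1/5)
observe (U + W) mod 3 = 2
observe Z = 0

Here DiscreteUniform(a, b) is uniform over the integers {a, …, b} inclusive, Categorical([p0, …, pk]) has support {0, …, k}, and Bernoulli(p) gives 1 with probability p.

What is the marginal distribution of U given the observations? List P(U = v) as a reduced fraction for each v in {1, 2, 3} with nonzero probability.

P(U=1) = 1/5, P(U=2) = 4/5

Enumerate traces; 18 have nonzero weight after conditioning:
  (U=1, Y=0, X=0, Z=0, W=1) weight 2/945
  (U=1, Y=0, X=1, Z=0, W=1) weight 1/315
  (U=1, Y=0, X=2, Z=0, W=1) weight 2/945
  (U=1, Y=1, X=0, Z=0, W=1) weight 2/945
  (U=1, Y=1, X=1, Z=0, W=1) weight 1/315
  (U=1, Y=1, X=2, Z=0, W=1) weight 2/945
  (U=1, Y=2, X=0, Z=0, W=1) weight 2/945
  (U=1, Y=2, X=1, Z=0, W=1) weight 1/315
  (U=2, Y=0, X=0, Z=0, W=0) weight 8/945
  … 9 more
Group by U:
  weight(U=1) = 1/45
  weight(U=2) = 4/45
Total weight = 1/45 + 4/45 = 1/9
P(U=1 | obs) = 1/45 / 1/9 = 1/5
P(U=2 | obs) = 4/45 / 1/9 = 4/5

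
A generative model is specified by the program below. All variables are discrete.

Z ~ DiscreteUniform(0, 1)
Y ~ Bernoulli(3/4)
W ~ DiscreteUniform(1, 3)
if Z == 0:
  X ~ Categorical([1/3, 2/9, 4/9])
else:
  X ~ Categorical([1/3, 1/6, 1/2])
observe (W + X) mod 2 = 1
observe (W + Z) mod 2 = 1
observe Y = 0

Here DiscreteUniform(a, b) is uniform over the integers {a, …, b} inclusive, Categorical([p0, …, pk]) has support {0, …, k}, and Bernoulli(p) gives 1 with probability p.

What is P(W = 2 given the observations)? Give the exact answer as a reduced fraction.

Enumerate traces; 5 have nonzero weight after conditioning:
  (Z=0, Y=0, W=1, X=0) weight 1/72
  (Z=0, Y=0, W=1, X=2) weight 1/54
  (Z=0, Y=0, W=3, X=0) weight 1/72
  (Z=0, Y=0, W=3, X=2) weight 1/54
  (Z=1, Y=0, W=2, X=1) weight 1/144
Group by W:
  weight(W=1) = 7/216
  weight(W=2) = 1/144
  weight(W=3) = 7/216
Total weight = 7/216 + 1/144 + 7/216 = 31/432
P(W=1 | obs) = 7/216 / 31/432 = 14/31
P(W=2 | obs) = 1/144 / 31/432 = 3/31
P(W=3 | obs) = 7/216 / 31/432 = 14/31

P(W = 2 | obs) = 3/31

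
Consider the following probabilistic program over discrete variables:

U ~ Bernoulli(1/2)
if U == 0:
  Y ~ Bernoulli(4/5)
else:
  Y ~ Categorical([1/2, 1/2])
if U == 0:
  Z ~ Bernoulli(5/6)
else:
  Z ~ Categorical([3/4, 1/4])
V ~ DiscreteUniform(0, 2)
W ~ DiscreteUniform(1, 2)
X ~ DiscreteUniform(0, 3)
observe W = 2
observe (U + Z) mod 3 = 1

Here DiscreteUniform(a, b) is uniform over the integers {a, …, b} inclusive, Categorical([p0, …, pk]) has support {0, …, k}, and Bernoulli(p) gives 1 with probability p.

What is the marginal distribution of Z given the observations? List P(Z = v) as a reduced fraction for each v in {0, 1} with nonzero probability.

Enumerate traces; 48 have nonzero weight after conditioning:
  (U=0, Y=0, Z=1, V=0, W=2, X=0) weight 1/288
  (U=0, Y=0, Z=1, V=0, W=2, X=1) weight 1/288
  (U=0, Y=0, Z=1, V=0, W=2, X=2) weight 1/288
  (U=0, Y=0, Z=1, V=0, W=2, X=3) weight 1/288
  (U=0, Y=0, Z=1, V=1, W=2, X=0) weight 1/288
  (U=0, Y=0, Z=1, V=1, W=2, X=1) weight 1/288
  (U=0, Y=0, Z=1, V=1, W=2, X=2) weight 1/288
  (U=0, Y=0, Z=1, V=1, W=2, X=3) weight 1/288
  (U=1, Y=0, Z=0, V=0, W=2, X=0) weight 1/128
  … 39 more
Group by Z:
  weight(Z=0) = 3/16
  weight(Z=1) = 5/24
Total weight = 3/16 + 5/24 = 19/48
P(Z=0 | obs) = 3/16 / 19/48 = 9/19
P(Z=1 | obs) = 5/24 / 19/48 = 10/19

P(Z=0) = 9/19, P(Z=1) = 10/19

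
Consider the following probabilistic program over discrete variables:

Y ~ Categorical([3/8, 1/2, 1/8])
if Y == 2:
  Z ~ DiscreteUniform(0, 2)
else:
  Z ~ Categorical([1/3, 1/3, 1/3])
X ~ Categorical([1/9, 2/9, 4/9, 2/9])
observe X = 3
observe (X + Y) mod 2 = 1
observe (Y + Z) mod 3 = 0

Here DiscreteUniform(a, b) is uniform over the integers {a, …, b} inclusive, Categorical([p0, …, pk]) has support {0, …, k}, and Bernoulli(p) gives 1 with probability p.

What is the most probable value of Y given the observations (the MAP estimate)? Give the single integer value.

argmax_v P(Y = v | obs) = 0

Enumerate traces; 2 have nonzero weight after conditioning:
  (Y=0, Z=0, X=3) weight 1/36
  (Y=2, Z=1, X=3) weight 1/108
Group by Y:
  weight(Y=0) = 1/36
  weight(Y=2) = 1/108
Total weight = 1/36 + 1/108 = 1/27
P(Y=0 | obs) = 1/36 / 1/27 = 3/4
P(Y=2 | obs) = 1/108 / 1/27 = 1/4
argmax = 0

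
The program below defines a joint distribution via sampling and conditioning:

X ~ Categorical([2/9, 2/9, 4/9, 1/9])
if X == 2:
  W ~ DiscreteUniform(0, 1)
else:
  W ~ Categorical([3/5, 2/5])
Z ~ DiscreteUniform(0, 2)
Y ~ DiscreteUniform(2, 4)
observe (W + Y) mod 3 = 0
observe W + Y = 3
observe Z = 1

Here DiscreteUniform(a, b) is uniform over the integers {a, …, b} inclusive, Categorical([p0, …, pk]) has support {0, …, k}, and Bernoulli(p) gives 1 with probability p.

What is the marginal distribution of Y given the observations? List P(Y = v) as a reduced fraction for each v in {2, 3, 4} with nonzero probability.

P(Y=2) = 4/9, P(Y=3) = 5/9

Enumerate traces; 8 have nonzero weight after conditioning:
  (X=0, W=0, Z=1, Y=3) weight 2/135
  (X=0, W=1, Z=1, Y=2) weight 4/405
  (X=1, W=0, Z=1, Y=3) weight 2/135
  (X=1, W=1, Z=1, Y=2) weight 4/405
  (X=2, W=0, Z=1, Y=3) weight 2/81
  (X=2, W=1, Z=1, Y=2) weight 2/81
  (X=3, W=0, Z=1, Y=3) weight 1/135
  (X=3, W=1, Z=1, Y=2) weight 2/405
Group by Y:
  weight(Y=2) = 4/81
  weight(Y=3) = 5/81
Total weight = 4/81 + 5/81 = 1/9
P(Y=2 | obs) = 4/81 / 1/9 = 4/9
P(Y=3 | obs) = 5/81 / 1/9 = 5/9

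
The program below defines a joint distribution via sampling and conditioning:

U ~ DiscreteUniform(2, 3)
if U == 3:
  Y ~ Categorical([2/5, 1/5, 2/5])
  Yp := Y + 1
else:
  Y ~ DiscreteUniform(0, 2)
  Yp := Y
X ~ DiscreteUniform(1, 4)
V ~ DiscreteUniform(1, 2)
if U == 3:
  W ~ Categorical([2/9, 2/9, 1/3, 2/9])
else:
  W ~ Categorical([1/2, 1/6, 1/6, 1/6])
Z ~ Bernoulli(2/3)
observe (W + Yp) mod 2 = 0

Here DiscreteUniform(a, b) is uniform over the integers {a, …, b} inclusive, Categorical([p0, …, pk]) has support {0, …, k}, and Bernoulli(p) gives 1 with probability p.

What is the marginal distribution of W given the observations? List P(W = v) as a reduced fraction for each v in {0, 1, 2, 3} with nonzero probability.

P(W=0) = 17/46, P(W=1) = 21/92, P(W=2) = 4/23, P(W=3) = 21/92

Enumerate traces; 192 have nonzero weight after conditioning:
  (U=2, Y=0, X=1, V=1, W=0, Z=0) weight 1/288
  (U=2, Y=0, X=1, V=1, W=0, Z=1) weight 1/144
  (U=2, Y=0, X=1, V=1, W=2, Z=0) weight 1/864
  (U=2, Y=0, X=1, V=1, W=2, Z=1) weight 1/432
  (U=2, Y=0, X=1, V=2, W=0, Z=0) weight 1/288
  (U=2, Y=0, X=1, V=2, W=0, Z=1) weight 1/144
  (U=2, Y=0, X=1, V=2, W=2, Z=0) weight 1/864
  (U=2, Y=0, X=1, V=2, W=2, Z=1) weight 1/432
  (U=2, Y=1, X=1, V=1, W=1, Z=0) weight 1/864
  (U=2, Y=1, X=1, V=1, W=3, Z=0) weight 1/864
  … 182 more
Group by W:
  weight(W=0) = 17/90
  weight(W=1) = 7/60
  weight(W=2) = 4/45
  weight(W=3) = 7/60
Total weight = 17/90 + 7/60 + 4/45 + 7/60 = 23/45
P(W=0 | obs) = 17/90 / 23/45 = 17/46
P(W=1 | obs) = 7/60 / 23/45 = 21/92
P(W=2 | obs) = 4/45 / 23/45 = 4/23
P(W=3 | obs) = 7/60 / 23/45 = 21/92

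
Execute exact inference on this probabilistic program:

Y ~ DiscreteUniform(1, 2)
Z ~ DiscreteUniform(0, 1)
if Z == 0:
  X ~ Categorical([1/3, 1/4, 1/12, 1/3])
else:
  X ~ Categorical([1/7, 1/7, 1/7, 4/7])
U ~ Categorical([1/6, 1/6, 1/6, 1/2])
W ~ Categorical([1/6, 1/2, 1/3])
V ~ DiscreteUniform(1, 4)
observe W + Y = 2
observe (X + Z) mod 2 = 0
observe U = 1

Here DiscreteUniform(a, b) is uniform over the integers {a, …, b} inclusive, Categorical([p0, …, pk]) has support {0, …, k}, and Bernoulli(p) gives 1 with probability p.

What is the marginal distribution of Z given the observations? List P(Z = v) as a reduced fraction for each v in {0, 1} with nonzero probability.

P(Z=0) = 7/19, P(Z=1) = 12/19

Enumerate traces; 32 have nonzero weight after conditioning:
  (Y=1, Z=0, X=0, U=1, W=1, V=1) weight 1/576
  (Y=1, Z=0, X=0, U=1, W=1, V=2) weight 1/576
  (Y=1, Z=0, X=0, U=1, W=1, V=3) weight 1/576
  (Y=1, Z=0, X=0, U=1, W=1, V=4) weight 1/576
  (Y=1, Z=0, X=2, U=1, W=1, V=1) weight 1/2304
  (Y=1, Z=0, X=2, U=1, W=1, V=2) weight 1/2304
  (Y=1, Z=0, X=2, U=1, W=1, V=3) weight 1/2304
  (Y=1, Z=0, X=2, U=1, W=1, V=4) weight 1/2304
  (Y=1, Z=1, X=1, U=1, W=1, V=1) weight 1/1344
  … 23 more
Group by Z:
  weight(Z=0) = 5/432
  weight(Z=1) = 5/252
Total weight = 5/432 + 5/252 = 95/3024
P(Z=0 | obs) = 5/432 / 95/3024 = 7/19
P(Z=1 | obs) = 5/252 / 95/3024 = 12/19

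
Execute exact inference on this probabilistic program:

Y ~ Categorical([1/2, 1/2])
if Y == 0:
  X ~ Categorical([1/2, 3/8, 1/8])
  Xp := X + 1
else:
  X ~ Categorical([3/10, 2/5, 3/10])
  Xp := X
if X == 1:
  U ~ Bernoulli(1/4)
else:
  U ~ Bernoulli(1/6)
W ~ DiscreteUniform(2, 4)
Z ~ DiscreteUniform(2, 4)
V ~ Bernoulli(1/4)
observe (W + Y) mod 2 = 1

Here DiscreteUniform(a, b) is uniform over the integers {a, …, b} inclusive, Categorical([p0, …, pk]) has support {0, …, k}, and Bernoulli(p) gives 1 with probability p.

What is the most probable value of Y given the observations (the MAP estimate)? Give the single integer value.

Enumerate traces; 108 have nonzero weight after conditioning:
  (Y=0, X=0, U=0, W=3, Z=2, V=0) weight 5/288
  (Y=0, X=0, U=0, W=3, Z=2, V=1) weight 5/864
  (Y=0, X=0, U=0, W=3, Z=3, V=0) weight 5/288
  (Y=0, X=0, U=0, W=3, Z=3, V=1) weight 5/864
  (Y=0, X=0, U=0, W=3, Z=4, V=0) weight 5/288
  (Y=0, X=0, U=0, W=3, Z=4, V=1) weight 5/864
  (Y=0, X=0, U=1, W=3, Z=2, V=0) weight 1/288
  (Y=0, X=0, U=1, W=3, Z=2, V=1) weight 1/864
  (Y=1, X=0, U=0, W=2, Z=2, V=0) weight 1/96
  … 99 more
Group by Y:
  weight(Y=0) = 1/6
  weight(Y=1) = 1/3
Total weight = 1/6 + 1/3 = 1/2
P(Y=0 | obs) = 1/6 / 1/2 = 1/3
P(Y=1 | obs) = 1/3 / 1/2 = 2/3
argmax = 1

argmax_v P(Y = v | obs) = 1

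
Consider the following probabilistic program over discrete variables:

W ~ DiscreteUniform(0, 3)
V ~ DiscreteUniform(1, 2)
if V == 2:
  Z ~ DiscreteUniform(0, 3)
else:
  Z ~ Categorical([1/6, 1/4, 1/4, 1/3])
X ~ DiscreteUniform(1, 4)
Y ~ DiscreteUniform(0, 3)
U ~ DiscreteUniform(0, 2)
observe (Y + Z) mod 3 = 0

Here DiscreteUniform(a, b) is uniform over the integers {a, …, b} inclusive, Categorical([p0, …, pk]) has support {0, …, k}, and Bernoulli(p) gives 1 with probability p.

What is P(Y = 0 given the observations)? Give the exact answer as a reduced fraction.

P(Y = 0 | obs) = 1/3

Enumerate traces; 576 have nonzero weight after conditioning:
  (W=0, V=1, Z=0, X=1, Y=0, U=0) weight 1/2304
  (W=0, V=1, Z=0, X=1, Y=0, U=1) weight 1/2304
  (W=0, V=1, Z=0, X=1, Y=0, U=2) weight 1/2304
  (W=0, V=1, Z=0, X=1, Y=3, U=0) weight 1/2304
  (W=0, V=1, Z=0, X=1, Y=3, U=1) weight 1/2304
  (W=0, V=1, Z=0, X=1, Y=3, U=2) weight 1/2304
  (W=0, V=1, Z=0, X=2, Y=0, U=0) weight 1/2304
  (W=0, V=1, Z=0, X=2, Y=0, U=1) weight 1/2304
  (W=0, V=1, Z=1, X=1, Y=2, U=0) weight 1/1536
  (W=0, V=1, Z=2, X=1, Y=1, U=0) weight 1/1536
  … 566 more
Group by Y:
  weight(Y=0) = 1/8
  weight(Y=1) = 1/16
  weight(Y=2) = 1/16
  weight(Y=3) = 1/8
Total weight = 1/8 + 1/16 + 1/16 + 1/8 = 3/8
P(Y=0 | obs) = 1/8 / 3/8 = 1/3
P(Y=1 | obs) = 1/16 / 3/8 = 1/6
P(Y=2 | obs) = 1/16 / 3/8 = 1/6
P(Y=3 | obs) = 1/8 / 3/8 = 1/3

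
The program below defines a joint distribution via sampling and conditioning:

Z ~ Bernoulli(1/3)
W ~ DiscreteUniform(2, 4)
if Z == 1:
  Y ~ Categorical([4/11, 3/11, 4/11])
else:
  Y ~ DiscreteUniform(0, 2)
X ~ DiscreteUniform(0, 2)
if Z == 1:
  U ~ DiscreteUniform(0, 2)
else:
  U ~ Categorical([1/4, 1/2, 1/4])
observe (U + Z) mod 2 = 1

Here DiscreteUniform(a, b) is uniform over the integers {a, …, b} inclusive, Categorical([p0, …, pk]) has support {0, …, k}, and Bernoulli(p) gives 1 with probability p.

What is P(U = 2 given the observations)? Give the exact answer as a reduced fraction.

P(U = 2 | obs) = 1/5

Enumerate traces; 81 have nonzero weight after conditioning:
  (Z=0, W=2, Y=0, X=0, U=1) weight 1/81
  (Z=0, W=2, Y=0, X=1, U=1) weight 1/81
  (Z=0, W=2, Y=0, X=2, U=1) weight 1/81
  (Z=0, W=2, Y=1, X=0, U=1) weight 1/81
  (Z=0, W=2, Y=1, X=1, U=1) weight 1/81
  (Z=0, W=2, Y=1, X=2, U=1) weight 1/81
  (Z=0, W=2, Y=2, X=0, U=1) weight 1/81
  (Z=0, W=2, Y=2, X=1, U=1) weight 1/81
  (Z=1, W=2, Y=0, X=0, U=0) weight 4/891
  (Z=1, W=2, Y=0, X=0, U=2) weight 4/891
  … 71 more
Group by U:
  weight(U=0) = 1/9
  weight(U=1) = 1/3
  weight(U=2) = 1/9
Total weight = 1/9 + 1/3 + 1/9 = 5/9
P(U=0 | obs) = 1/9 / 5/9 = 1/5
P(U=1 | obs) = 1/3 / 5/9 = 3/5
P(U=2 | obs) = 1/9 / 5/9 = 1/5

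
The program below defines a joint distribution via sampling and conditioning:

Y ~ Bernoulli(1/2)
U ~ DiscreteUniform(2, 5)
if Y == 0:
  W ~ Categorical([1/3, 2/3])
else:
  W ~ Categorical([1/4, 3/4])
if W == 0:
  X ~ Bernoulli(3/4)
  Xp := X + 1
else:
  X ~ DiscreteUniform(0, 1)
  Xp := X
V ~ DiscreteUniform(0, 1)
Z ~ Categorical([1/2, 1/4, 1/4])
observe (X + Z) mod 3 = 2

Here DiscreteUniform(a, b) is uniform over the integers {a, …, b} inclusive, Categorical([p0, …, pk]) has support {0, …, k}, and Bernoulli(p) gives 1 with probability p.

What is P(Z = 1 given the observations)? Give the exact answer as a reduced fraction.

Enumerate traces; 64 have nonzero weight after conditioning:
  (Y=0, U=2, W=0, X=0, V=0, Z=2) weight 1/768
  (Y=0, U=2, W=0, X=0, V=1, Z=2) weight 1/768
  (Y=0, U=2, W=0, X=1, V=0, Z=1) weight 1/256
  (Y=0, U=2, W=0, X=1, V=1, Z=1) weight 1/256
  (Y=0, U=2, W=1, X=0, V=0, Z=2) weight 1/192
  (Y=0, U=2, W=1, X=0, V=1, Z=2) weight 1/192
  (Y=0, U=2, W=1, X=1, V=0, Z=1) weight 1/192
  (Y=0, U=2, W=1, X=1, V=1, Z=1) weight 1/192
  … 56 more
Group by Z:
  weight(Z=1) = 55/384
  weight(Z=2) = 41/384
Total weight = 55/384 + 41/384 = 1/4
P(Z=1 | obs) = 55/384 / 1/4 = 55/96
P(Z=2 | obs) = 41/384 / 1/4 = 41/96

P(Z = 1 | obs) = 55/96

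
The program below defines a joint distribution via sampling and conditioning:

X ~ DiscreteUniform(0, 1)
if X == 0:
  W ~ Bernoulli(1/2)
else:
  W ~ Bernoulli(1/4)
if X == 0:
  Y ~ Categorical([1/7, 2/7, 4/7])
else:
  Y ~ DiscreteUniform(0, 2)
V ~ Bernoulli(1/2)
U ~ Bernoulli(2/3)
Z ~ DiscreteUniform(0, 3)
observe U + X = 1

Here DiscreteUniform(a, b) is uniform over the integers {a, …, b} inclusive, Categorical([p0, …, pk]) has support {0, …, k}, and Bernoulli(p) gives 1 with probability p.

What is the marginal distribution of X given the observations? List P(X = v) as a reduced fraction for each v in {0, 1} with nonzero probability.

P(X=0) = 2/3, P(X=1) = 1/3

Enumerate traces; 96 have nonzero weight after conditioning:
  (X=0, W=0, Y=0, V=0, U=1, Z=0) weight 1/336
  (X=0, W=0, Y=0, V=0, U=1, Z=1) weight 1/336
  (X=0, W=0, Y=0, V=0, U=1, Z=2) weight 1/336
  (X=0, W=0, Y=0, V=0, U=1, Z=3) weight 1/336
  (X=0, W=0, Y=0, V=1, U=1, Z=0) weight 1/336
  (X=0, W=0, Y=0, V=1, U=1, Z=1) weight 1/336
  (X=0, W=0, Y=0, V=1, U=1, Z=2) weight 1/336
  (X=0, W=0, Y=0, V=1, U=1, Z=3) weight 1/336
  (X=1, W=0, Y=0, V=0, U=0, Z=0) weight 1/192
  … 87 more
Group by X:
  weight(X=0) = 1/3
  weight(X=1) = 1/6
Total weight = 1/3 + 1/6 = 1/2
P(X=0 | obs) = 1/3 / 1/2 = 2/3
P(X=1 | obs) = 1/6 / 1/2 = 1/3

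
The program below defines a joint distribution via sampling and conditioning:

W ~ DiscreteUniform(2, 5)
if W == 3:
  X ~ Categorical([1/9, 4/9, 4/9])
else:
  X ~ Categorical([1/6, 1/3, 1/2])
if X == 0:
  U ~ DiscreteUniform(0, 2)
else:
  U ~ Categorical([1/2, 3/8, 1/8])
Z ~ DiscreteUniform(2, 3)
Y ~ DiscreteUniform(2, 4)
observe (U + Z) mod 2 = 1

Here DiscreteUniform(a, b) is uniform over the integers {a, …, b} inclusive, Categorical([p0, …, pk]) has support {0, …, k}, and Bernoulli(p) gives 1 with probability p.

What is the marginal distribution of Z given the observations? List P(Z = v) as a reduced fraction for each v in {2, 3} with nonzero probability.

P(Z=2) = 637/1728, P(Z=3) = 1091/1728

Enumerate traces; 108 have nonzero weight after conditioning:
  (W=2, X=0, U=0, Z=3, Y=2) weight 1/432
  (W=2, X=0, U=0, Z=3, Y=3) weight 1/432
  (W=2, X=0, U=0, Z=3, Y=4) weight 1/432
  (W=2, X=0, U=1, Z=2, Y=2) weight 1/432
  (W=2, X=0, U=1, Z=2, Y=3) weight 1/432
  (W=2, X=0, U=1, Z=2, Y=4) weight 1/432
  (W=2, X=0, U=2, Z=3, Y=2) weight 1/432
  (W=2, X=0, U=2, Z=3, Y=3) weight 1/432
  … 100 more
Group by Z:
  weight(Z=2) = 637/3456
  weight(Z=3) = 1091/3456
Total weight = 637/3456 + 1091/3456 = 1/2
P(Z=2 | obs) = 637/3456 / 1/2 = 637/1728
P(Z=3 | obs) = 1091/3456 / 1/2 = 1091/1728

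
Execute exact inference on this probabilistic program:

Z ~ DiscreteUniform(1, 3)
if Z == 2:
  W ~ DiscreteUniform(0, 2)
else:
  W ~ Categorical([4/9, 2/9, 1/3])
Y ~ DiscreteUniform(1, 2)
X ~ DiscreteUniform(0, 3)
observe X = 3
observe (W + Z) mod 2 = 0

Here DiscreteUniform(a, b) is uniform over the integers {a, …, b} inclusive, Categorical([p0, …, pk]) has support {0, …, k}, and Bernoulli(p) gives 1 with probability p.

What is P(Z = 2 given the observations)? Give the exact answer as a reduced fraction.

P(Z = 2 | obs) = 3/5

Enumerate traces; 8 have nonzero weight after conditioning:
  (Z=1, W=1, Y=1, X=3) weight 1/108
  (Z=1, W=1, Y=2, X=3) weight 1/108
  (Z=2, W=0, Y=1, X=3) weight 1/72
  (Z=2, W=0, Y=2, X=3) weight 1/72
  (Z=2, W=2, Y=1, X=3) weight 1/72
  (Z=2, W=2, Y=2, X=3) weight 1/72
  (Z=3, W=1, Y=1, X=3) weight 1/108
  (Z=3, W=1, Y=2, X=3) weight 1/108
Group by Z:
  weight(Z=1) = 1/54
  weight(Z=2) = 1/18
  weight(Z=3) = 1/54
Total weight = 1/54 + 1/18 + 1/54 = 5/54
P(Z=1 | obs) = 1/54 / 5/54 = 1/5
P(Z=2 | obs) = 1/18 / 5/54 = 3/5
P(Z=3 | obs) = 1/54 / 5/54 = 1/5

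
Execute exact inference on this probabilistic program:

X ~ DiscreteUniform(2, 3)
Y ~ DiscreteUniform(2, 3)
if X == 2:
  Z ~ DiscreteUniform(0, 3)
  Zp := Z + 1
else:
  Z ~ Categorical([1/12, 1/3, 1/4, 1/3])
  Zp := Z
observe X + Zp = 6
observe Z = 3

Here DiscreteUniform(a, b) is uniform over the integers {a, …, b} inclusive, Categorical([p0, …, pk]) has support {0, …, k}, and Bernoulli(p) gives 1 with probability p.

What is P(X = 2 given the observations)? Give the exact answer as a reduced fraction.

P(X = 2 | obs) = 3/7

Enumerate traces; 4 have nonzero weight after conditioning:
  (X=2, Y=2, Z=3) weight 1/16
  (X=2, Y=3, Z=3) weight 1/16
  (X=3, Y=2, Z=3) weight 1/12
  (X=3, Y=3, Z=3) weight 1/12
Group by X:
  weight(X=2) = 1/8
  weight(X=3) = 1/6
Total weight = 1/8 + 1/6 = 7/24
P(X=2 | obs) = 1/8 / 7/24 = 3/7
P(X=3 | obs) = 1/6 / 7/24 = 4/7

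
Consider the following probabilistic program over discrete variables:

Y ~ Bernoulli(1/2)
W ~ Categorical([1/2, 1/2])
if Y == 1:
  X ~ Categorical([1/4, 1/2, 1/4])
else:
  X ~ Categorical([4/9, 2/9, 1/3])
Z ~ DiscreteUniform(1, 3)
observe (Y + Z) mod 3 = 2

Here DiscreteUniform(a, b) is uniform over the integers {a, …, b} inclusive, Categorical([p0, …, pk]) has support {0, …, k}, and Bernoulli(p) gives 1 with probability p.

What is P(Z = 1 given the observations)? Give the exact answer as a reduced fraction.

Enumerate traces; 12 have nonzero weight after conditioning:
  (Y=0, W=0, X=0, Z=2) weight 1/27
  (Y=0, W=0, X=1, Z=2) weight 1/54
  (Y=0, W=0, X=2, Z=2) weight 1/36
  (Y=0, W=1, X=0, Z=2) weight 1/27
  (Y=0, W=1, X=1, Z=2) weight 1/54
  (Y=0, W=1, X=2, Z=2) weight 1/36
  (Y=1, W=0, X=0, Z=1) weight 1/48
  (Y=1, W=0, X=1, Z=1) weight 1/24
  … 4 more
Group by Z:
  weight(Z=1) = 1/6
  weight(Z=2) = 1/6
Total weight = 1/6 + 1/6 = 1/3
P(Z=1 | obs) = 1/6 / 1/3 = 1/2
P(Z=2 | obs) = 1/6 / 1/3 = 1/2

P(Z = 1 | obs) = 1/2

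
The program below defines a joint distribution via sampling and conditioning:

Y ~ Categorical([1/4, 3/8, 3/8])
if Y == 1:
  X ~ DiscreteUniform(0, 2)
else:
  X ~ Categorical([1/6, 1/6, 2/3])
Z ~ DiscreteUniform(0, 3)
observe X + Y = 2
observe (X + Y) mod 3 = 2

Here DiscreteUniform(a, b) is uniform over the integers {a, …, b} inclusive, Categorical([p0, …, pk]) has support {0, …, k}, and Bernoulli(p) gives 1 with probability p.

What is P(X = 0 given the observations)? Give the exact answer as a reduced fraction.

P(X = 0 | obs) = 3/17

Enumerate traces; 12 have nonzero weight after conditioning:
  (Y=0, X=2, Z=0) weight 1/24
  (Y=0, X=2, Z=1) weight 1/24
  (Y=0, X=2, Z=2) weight 1/24
  (Y=0, X=2, Z=3) weight 1/24
  (Y=1, X=1, Z=0) weight 1/32
  (Y=1, X=1, Z=1) weight 1/32
  (Y=1, X=1, Z=2) weight 1/32
  (Y=1, X=1, Z=3) weight 1/32
  (Y=2, X=0, Z=0) weight 1/64
  … 3 more
Group by X:
  weight(X=0) = 1/16
  weight(X=1) = 1/8
  weight(X=2) = 1/6
Total weight = 1/16 + 1/8 + 1/6 = 17/48
P(X=0 | obs) = 1/16 / 17/48 = 3/17
P(X=1 | obs) = 1/8 / 17/48 = 6/17
P(X=2 | obs) = 1/6 / 17/48 = 8/17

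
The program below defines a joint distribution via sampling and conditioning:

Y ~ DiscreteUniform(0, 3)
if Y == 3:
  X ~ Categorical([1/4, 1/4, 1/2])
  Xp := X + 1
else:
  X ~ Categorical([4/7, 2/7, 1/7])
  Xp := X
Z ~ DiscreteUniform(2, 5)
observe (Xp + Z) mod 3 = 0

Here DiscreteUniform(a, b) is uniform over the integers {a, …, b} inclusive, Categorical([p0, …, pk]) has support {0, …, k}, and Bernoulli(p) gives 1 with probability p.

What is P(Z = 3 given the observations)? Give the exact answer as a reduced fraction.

Enumerate traces; 16 have nonzero weight after conditioning:
  (Y=0, X=0, Z=3) weight 1/28
  (Y=0, X=1, Z=2) weight 1/56
  (Y=0, X=1, Z=5) weight 1/56
  (Y=0, X=2, Z=4) weight 1/112
  (Y=1, X=0, Z=3) weight 1/28
  (Y=1, X=1, Z=2) weight 1/56
  (Y=1, X=1, Z=5) weight 1/56
  (Y=1, X=2, Z=4) weight 1/112
  … 8 more
Group by Z:
  weight(Z=2) = 31/448
  weight(Z=3) = 31/224
  weight(Z=4) = 19/448
  weight(Z=5) = 31/448
Total weight = 31/448 + 31/224 + 19/448 + 31/448 = 143/448
P(Z=2 | obs) = 31/448 / 143/448 = 31/143
P(Z=3 | obs) = 31/224 / 143/448 = 62/143
P(Z=4 | obs) = 19/448 / 143/448 = 19/143
P(Z=5 | obs) = 31/448 / 143/448 = 31/143

P(Z = 3 | obs) = 62/143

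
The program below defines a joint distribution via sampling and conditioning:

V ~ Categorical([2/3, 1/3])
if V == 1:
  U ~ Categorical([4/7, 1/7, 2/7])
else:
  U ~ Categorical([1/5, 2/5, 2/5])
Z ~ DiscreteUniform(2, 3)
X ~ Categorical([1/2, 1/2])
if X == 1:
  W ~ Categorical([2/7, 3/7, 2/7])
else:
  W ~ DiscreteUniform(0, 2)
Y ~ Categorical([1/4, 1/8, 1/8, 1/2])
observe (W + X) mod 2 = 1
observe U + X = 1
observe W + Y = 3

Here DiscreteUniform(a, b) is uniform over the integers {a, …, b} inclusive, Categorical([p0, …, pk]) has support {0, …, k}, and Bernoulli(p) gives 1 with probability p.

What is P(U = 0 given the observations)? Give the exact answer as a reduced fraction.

Enumerate traces; 12 have nonzero weight after conditioning:
  (V=0, U=0, Z=2, X=1, W=0, Y=3) weight 1/210
  (V=0, U=0, Z=2, X=1, W=2, Y=1) weight 1/840
  (V=0, U=0, Z=3, X=1, W=0, Y=3) weight 1/210
  (V=0, U=0, Z=3, X=1, W=2, Y=1) weight 1/840
  (V=0, U=1, Z=2, X=0, W=1, Y=2) weight 1/360
  (V=0, U=1, Z=3, X=0, W=1, Y=2) weight 1/360
  (V=1, U=0, Z=2, X=1, W=0, Y=3) weight 1/147
  (V=1, U=0, Z=2, X=1, W=2, Y=1) weight 1/588
  … 4 more
Group by U:
  weight(U=0) = 17/588
  weight(U=1) = 11/1680
Total weight = 17/588 + 11/1680 = 139/3920
P(U=0 | obs) = 17/588 / 139/3920 = 340/417
P(U=1 | obs) = 11/1680 / 139/3920 = 77/417

P(U = 0 | obs) = 340/417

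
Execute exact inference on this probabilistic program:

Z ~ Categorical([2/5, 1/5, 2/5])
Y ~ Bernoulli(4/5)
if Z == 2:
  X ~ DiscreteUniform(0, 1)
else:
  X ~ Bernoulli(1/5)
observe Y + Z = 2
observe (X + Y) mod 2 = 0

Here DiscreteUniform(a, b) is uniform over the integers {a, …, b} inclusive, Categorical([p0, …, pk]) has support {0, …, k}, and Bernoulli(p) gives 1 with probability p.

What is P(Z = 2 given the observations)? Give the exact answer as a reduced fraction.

P(Z = 2 | obs) = 5/9

Enumerate traces; 2 have nonzero weight after conditioning:
  (Z=1, Y=1, X=1) weight 4/125
  (Z=2, Y=0, X=0) weight 1/25
Group by Z:
  weight(Z=1) = 4/125
  weight(Z=2) = 1/25
Total weight = 4/125 + 1/25 = 9/125
P(Z=1 | obs) = 4/125 / 9/125 = 4/9
P(Z=2 | obs) = 1/25 / 9/125 = 5/9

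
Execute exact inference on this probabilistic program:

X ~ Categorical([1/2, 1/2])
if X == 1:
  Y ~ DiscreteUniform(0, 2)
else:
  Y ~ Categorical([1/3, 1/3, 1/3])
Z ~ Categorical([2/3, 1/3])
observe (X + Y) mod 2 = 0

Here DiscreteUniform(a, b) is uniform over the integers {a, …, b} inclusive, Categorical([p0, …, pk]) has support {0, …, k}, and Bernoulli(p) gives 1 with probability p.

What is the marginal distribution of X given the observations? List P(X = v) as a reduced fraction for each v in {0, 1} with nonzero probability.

P(X=0) = 2/3, P(X=1) = 1/3

Enumerate traces; 6 have nonzero weight after conditioning:
  (X=0, Y=0, Z=0) weight 1/9
  (X=0, Y=0, Z=1) weight 1/18
  (X=0, Y=2, Z=0) weight 1/9
  (X=0, Y=2, Z=1) weight 1/18
  (X=1, Y=1, Z=0) weight 1/9
  (X=1, Y=1, Z=1) weight 1/18
Group by X:
  weight(X=0) = 1/3
  weight(X=1) = 1/6
Total weight = 1/3 + 1/6 = 1/2
P(X=0 | obs) = 1/3 / 1/2 = 2/3
P(X=1 | obs) = 1/6 / 1/2 = 1/3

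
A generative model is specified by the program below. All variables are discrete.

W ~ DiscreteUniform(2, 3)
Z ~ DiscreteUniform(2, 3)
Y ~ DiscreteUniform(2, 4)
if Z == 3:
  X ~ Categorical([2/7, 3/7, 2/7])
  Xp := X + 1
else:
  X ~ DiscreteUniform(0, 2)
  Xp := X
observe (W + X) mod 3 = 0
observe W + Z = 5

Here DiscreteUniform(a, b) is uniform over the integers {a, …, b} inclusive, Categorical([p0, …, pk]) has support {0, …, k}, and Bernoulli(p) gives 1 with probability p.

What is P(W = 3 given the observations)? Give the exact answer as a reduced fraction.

P(W = 3 | obs) = 7/16

Enumerate traces; 6 have nonzero weight after conditioning:
  (W=2, Z=3, Y=2, X=1) weight 1/28
  (W=2, Z=3, Y=3, X=1) weight 1/28
  (W=2, Z=3, Y=4, X=1) weight 1/28
  (W=3, Z=2, Y=2, X=0) weight 1/36
  (W=3, Z=2, Y=3, X=0) weight 1/36
  (W=3, Z=2, Y=4, X=0) weight 1/36
Group by W:
  weight(W=2) = 3/28
  weight(W=3) = 1/12
Total weight = 3/28 + 1/12 = 4/21
P(W=2 | obs) = 3/28 / 4/21 = 9/16
P(W=3 | obs) = 1/12 / 4/21 = 7/16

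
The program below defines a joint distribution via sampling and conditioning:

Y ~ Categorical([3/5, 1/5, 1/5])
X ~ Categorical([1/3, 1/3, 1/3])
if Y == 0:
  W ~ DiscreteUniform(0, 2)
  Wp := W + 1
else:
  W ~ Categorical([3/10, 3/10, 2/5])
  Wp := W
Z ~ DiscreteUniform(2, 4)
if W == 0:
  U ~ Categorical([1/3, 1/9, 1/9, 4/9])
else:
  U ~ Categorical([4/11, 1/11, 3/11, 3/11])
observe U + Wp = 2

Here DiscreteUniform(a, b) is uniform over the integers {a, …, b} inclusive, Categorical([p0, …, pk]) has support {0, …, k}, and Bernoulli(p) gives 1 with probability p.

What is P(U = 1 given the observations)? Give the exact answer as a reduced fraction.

P(U = 1 | obs) = 82/439

Enumerate traces; 72 have nonzero weight after conditioning:
  (Y=0, X=0, W=0, Z=2, U=1) weight 1/405
  (Y=0, X=0, W=0, Z=3, U=1) weight 1/405
  (Y=0, X=0, W=0, Z=4, U=1) weight 1/405
  (Y=0, X=0, W=1, Z=2, U=0) weight 4/495
  (Y=0, X=0, W=1, Z=3, U=0) weight 4/495
  (Y=0, X=0, W=1, Z=4, U=0) weight 4/495
  (Y=0, X=1, W=0, Z=2, U=1) weight 1/405
  (Y=0, X=1, W=0, Z=3, U=1) weight 1/405
  (Y=1, X=0, W=0, Z=2, U=2) weight 1/1350
  … 63 more
Group by U:
  weight(U=0) = 36/275
  weight(U=1) = 82/2475
  weight(U=2) = 1/75
Total weight = 36/275 + 82/2475 + 1/75 = 439/2475
P(U=0 | obs) = 36/275 / 439/2475 = 324/439
P(U=1 | obs) = 82/2475 / 439/2475 = 82/439
P(U=2 | obs) = 1/75 / 439/2475 = 33/439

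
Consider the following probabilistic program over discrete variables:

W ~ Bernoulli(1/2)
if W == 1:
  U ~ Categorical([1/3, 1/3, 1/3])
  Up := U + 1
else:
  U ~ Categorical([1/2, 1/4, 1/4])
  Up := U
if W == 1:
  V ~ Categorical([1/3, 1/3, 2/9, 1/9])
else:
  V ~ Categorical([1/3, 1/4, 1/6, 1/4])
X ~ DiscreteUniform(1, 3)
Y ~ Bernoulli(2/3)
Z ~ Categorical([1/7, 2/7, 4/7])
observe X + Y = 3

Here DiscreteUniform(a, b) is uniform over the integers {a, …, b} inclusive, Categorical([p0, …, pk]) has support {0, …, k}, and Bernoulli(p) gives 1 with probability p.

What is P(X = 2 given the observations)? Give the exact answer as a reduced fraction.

P(X = 2 | obs) = 2/3

Enumerate traces; 144 have nonzero weight after conditioning:
  (W=0, U=0, V=0, X=2, Y=1, Z=0) weight 1/378
  (W=0, U=0, V=0, X=2, Y=1, Z=1) weight 1/189
  (W=0, U=0, V=0, X=2, Y=1, Z=2) weight 2/189
  (W=0, U=0, V=0, X=3, Y=0, Z=0) weight 1/756
  (W=0, U=0, V=0, X=3, Y=0, Z=1) weight 1/378
  (W=0, U=0, V=0, X=3, Y=0, Z=2) weight 1/189
  (W=0, U=0, V=1, X=2, Y=1, Z=0) weight 1/504
  (W=0, U=0, V=1, X=2, Y=1, Z=1) weight 1/252
  … 136 more
Group by X:
  weight(X=2) = 2/9
  weight(X=3) = 1/9
Total weight = 2/9 + 1/9 = 1/3
P(X=2 | obs) = 2/9 / 1/3 = 2/3
P(X=3 | obs) = 1/9 / 1/3 = 1/3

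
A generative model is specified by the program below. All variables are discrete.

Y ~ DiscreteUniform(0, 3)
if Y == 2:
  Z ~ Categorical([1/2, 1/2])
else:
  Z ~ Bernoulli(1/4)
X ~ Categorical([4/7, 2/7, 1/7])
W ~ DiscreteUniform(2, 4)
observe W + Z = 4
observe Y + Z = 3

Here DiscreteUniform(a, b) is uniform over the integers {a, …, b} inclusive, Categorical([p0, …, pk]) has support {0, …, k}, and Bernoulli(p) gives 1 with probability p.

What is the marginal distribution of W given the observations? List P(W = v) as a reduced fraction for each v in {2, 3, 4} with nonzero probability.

Enumerate traces; 6 have nonzero weight after conditioning:
  (Y=2, Z=1, X=0, W=3) weight 1/42
  (Y=2, Z=1, X=1, W=3) weight 1/84
  (Y=2, Z=1, X=2, W=3) weight 1/168
  (Y=3, Z=0, X=0, W=4) weight 1/28
  (Y=3, Z=0, X=1, W=4) weight 1/56
  (Y=3, Z=0, X=2, W=4) weight 1/112
Group by W:
  weight(W=3) = 1/24
  weight(W=4) = 1/16
Total weight = 1/24 + 1/16 = 5/48
P(W=3 | obs) = 1/24 / 5/48 = 2/5
P(W=4 | obs) = 1/16 / 5/48 = 3/5

P(W=3) = 2/5, P(W=4) = 3/5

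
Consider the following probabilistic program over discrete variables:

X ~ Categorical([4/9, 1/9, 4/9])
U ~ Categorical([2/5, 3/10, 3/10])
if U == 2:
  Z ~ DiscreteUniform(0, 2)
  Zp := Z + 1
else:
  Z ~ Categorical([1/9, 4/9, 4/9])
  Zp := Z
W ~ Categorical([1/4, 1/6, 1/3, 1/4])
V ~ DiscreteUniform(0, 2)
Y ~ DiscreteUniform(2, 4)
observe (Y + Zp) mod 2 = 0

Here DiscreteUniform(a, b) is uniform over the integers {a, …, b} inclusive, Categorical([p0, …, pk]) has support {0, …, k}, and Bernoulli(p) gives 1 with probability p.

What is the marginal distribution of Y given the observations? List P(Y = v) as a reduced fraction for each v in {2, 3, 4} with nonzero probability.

Enumerate traces; 504 have nonzero weight after conditioning:
  (X=0, U=0, Z=0, W=0, V=0, Y=2) weight 2/3645
  (X=0, U=0, Z=0, W=0, V=0, Y=4) weight 2/3645
  (X=0, U=0, Z=0, W=0, V=1, Y=2) weight 2/3645
  (X=0, U=0, Z=0, W=0, V=1, Y=4) weight 2/3645
  (X=0, U=0, Z=0, W=0, V=2, Y=2) weight 2/3645
  (X=0, U=0, Z=0, W=0, V=2, Y=4) weight 2/3645
  (X=0, U=0, Z=0, W=1, V=0, Y=2) weight 4/10935
  (X=0, U=0, Z=0, W=1, V=0, Y=4) weight 4/10935
  (X=0, U=0, Z=1, W=0, V=0, Y=3) weight 8/3645
  … 495 more
Group by Y:
  weight(Y=2) = 22/135
  weight(Y=3) = 23/135
  weight(Y=4) = 22/135
Total weight = 22/135 + 23/135 + 22/135 = 67/135
P(Y=2 | obs) = 22/135 / 67/135 = 22/67
P(Y=3 | obs) = 23/135 / 67/135 = 23/67
P(Y=4 | obs) = 22/135 / 67/135 = 22/67

P(Y=2) = 22/67, P(Y=3) = 23/67, P(Y=4) = 22/67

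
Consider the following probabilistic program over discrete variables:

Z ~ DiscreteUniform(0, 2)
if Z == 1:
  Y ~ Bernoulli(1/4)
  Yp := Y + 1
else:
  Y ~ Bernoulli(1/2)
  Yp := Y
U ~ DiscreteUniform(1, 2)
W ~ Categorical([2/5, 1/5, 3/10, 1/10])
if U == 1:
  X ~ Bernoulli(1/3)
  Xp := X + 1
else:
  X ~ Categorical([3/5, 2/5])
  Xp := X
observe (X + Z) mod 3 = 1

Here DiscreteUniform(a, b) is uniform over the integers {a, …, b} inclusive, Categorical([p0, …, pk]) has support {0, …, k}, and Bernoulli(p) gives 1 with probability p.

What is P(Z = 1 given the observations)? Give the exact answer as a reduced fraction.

Enumerate traces; 32 have nonzero weight after conditioning:
  (Z=0, Y=0, U=1, W=0, X=1) weight 1/90
  (Z=0, Y=0, U=1, W=1, X=1) weight 1/180
  (Z=0, Y=0, U=1, W=2, X=1) weight 1/120
  (Z=0, Y=0, U=1, W=3, X=1) weight 1/360
  (Z=0, Y=0, U=2, W=0, X=1) weight 1/75
  (Z=0, Y=0, U=2, W=1, X=1) weight 1/150
  (Z=0, Y=0, U=2, W=2, X=1) weight 1/100
  (Z=0, Y=0, U=2, W=3, X=1) weight 1/300
  (Z=1, Y=0, U=1, W=0, X=0) weight 1/30
  … 23 more
Group by Z:
  weight(Z=0) = 11/90
  weight(Z=1) = 19/90
Total weight = 11/90 + 19/90 = 1/3
P(Z=0 | obs) = 11/90 / 1/3 = 11/30
P(Z=1 | obs) = 19/90 / 1/3 = 19/30

P(Z = 1 | obs) = 19/30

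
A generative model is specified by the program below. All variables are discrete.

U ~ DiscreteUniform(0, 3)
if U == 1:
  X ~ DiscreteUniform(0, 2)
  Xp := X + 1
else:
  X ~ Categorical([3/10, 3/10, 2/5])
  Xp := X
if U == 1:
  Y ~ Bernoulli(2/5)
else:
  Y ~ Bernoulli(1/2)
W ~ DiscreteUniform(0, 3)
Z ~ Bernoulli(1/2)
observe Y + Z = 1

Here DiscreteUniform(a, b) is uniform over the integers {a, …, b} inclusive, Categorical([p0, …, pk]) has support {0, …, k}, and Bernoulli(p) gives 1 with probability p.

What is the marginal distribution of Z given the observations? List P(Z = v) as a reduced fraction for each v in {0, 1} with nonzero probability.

P(Z=0) = 19/40, P(Z=1) = 21/40

Enumerate traces; 96 have nonzero weight after conditioning:
  (U=0, X=0, Y=0, W=0, Z=1) weight 3/640
  (U=0, X=0, Y=0, W=1, Z=1) weight 3/640
  (U=0, X=0, Y=0, W=2, Z=1) weight 3/640
  (U=0, X=0, Y=0, W=3, Z=1) weight 3/640
  (U=0, X=0, Y=1, W=0, Z=0) weight 3/640
  (U=0, X=0, Y=1, W=1, Z=0) weight 3/640
  (U=0, X=0, Y=1, W=2, Z=0) weight 3/640
  (U=0, X=0, Y=1, W=3, Z=0) weight 3/640
  … 88 more
Group by Z:
  weight(Z=0) = 19/80
  weight(Z=1) = 21/80
Total weight = 19/80 + 21/80 = 1/2
P(Z=0 | obs) = 19/80 / 1/2 = 19/40
P(Z=1 | obs) = 21/80 / 1/2 = 21/40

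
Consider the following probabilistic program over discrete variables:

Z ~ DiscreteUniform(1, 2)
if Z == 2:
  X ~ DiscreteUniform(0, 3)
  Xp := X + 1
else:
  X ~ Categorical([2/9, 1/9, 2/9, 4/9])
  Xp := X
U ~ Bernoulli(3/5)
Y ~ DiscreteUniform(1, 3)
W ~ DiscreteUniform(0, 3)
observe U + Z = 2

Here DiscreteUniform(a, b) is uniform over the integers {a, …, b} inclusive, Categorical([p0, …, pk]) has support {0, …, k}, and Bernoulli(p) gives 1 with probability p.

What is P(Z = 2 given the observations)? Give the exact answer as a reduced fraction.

Enumerate traces; 96 have nonzero weight after conditioning:
  (Z=1, X=0, U=1, Y=1, W=0) weight 1/180
  (Z=1, X=0, U=1, Y=1, W=1) weight 1/180
  (Z=1, X=0, U=1, Y=1, W=2) weight 1/180
  (Z=1, X=0, U=1, Y=1, W=3) weight 1/180
  (Z=1, X=0, U=1, Y=2, W=0) weight 1/180
  (Z=1, X=0, U=1, Y=2, W=1) weight 1/180
  (Z=1, X=0, U=1, Y=2, W=2) weight 1/180
  (Z=1, X=0, U=1, Y=2, W=3) weight 1/180
  (Z=2, X=0, U=0, Y=1, W=0) weight 1/240
  … 87 more
Group by Z:
  weight(Z=1) = 3/10
  weight(Z=2) = 1/5
Total weight = 3/10 + 1/5 = 1/2
P(Z=1 | obs) = 3/10 / 1/2 = 3/5
P(Z=2 | obs) = 1/5 / 1/2 = 2/5

P(Z = 2 | obs) = 2/5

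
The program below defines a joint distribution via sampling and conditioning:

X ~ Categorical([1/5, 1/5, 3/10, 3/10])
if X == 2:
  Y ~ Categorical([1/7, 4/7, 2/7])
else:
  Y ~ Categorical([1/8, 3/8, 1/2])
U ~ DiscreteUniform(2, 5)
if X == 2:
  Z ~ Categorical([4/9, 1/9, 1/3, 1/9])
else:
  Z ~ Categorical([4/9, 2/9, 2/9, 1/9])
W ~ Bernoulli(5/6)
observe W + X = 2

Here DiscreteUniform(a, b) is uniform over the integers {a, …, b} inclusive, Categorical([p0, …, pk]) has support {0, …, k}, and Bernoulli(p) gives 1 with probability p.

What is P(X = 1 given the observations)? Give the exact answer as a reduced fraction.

Enumerate traces; 96 have nonzero weight after conditioning:
  (X=1, Y=0, U=2, Z=0, W=1) weight 1/432
  (X=1, Y=0, U=2, Z=1, W=1) weight 1/864
  (X=1, Y=0, U=2, Z=2, W=1) weight 1/864
  (X=1, Y=0, U=2, Z=3, W=1) weight 1/1728
  (X=1, Y=0, U=3, Z=0, W=1) weight 1/432
  (X=1, Y=0, U=3, Z=1, W=1) weight 1/864
  (X=1, Y=0, U=3, Z=2, W=1) weight 1/864
  (X=1, Y=0, U=3, Z=3, W=1) weight 1/1728
  (X=2, Y=0, U=2, Z=0, W=0) weight 1/1260
  … 87 more
Group by X:
  weight(X=1) = 1/6
  weight(X=2) = 1/20
Total weight = 1/6 + 1/20 = 13/60
P(X=1 | obs) = 1/6 / 13/60 = 10/13
P(X=2 | obs) = 1/20 / 13/60 = 3/13

P(X = 1 | obs) = 10/13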